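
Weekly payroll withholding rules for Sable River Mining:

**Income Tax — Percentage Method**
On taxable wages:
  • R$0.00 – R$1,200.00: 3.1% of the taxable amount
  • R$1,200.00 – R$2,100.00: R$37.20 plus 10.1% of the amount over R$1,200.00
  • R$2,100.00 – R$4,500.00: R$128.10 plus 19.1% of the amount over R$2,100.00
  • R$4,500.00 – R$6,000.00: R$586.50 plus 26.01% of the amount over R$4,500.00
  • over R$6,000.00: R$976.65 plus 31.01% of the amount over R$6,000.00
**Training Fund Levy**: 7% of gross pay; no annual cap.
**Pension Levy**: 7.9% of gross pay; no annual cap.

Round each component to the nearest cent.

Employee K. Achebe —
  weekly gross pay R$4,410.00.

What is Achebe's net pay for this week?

Income Tax: taxable = R$4,410.00
  R$128.10 + 19.1% × (R$4,410.00 − R$2,100.00) = R$128.10 + 19.1% × R$2,310.00 = R$569.31
Training Fund Levy: 7% × R$4,410.00 = R$308.70
Pension Levy: 7.9% × R$4,410.00 = R$348.39
Total withheld: R$569.31 + R$308.70 + R$348.39 = R$1,226.40
Net pay: R$4,410.00 − R$1,226.40 = R$3,183.60

R$3,183.60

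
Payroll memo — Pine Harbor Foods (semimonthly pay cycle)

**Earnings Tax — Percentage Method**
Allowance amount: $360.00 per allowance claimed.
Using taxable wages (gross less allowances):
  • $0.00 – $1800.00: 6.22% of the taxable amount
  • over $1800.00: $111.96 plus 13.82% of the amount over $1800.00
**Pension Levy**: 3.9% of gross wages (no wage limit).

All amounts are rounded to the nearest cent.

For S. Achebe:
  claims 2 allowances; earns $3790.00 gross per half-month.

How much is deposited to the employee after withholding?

Earnings Tax: taxable = $3790.00 − 2×$360.00 = $3070.00
  $111.96 + 13.82% × ($3070.00 − $1800.00) = $111.96 + 13.82% × $1270.00 = $287.47
Pension Levy: 3.9% × $3790.00 = $147.81
Total withheld: $287.47 + $147.81 = $435.28
Net pay: $3790.00 − $435.28 = $3354.72

$3354.72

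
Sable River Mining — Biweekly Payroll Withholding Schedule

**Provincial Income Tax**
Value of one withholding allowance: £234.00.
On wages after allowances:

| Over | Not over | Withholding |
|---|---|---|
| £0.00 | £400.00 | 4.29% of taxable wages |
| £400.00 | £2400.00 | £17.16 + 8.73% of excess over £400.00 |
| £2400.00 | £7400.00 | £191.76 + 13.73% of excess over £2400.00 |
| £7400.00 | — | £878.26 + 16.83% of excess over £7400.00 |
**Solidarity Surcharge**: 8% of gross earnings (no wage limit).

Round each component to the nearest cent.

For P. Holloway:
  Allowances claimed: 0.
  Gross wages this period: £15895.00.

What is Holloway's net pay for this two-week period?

£12315.43

Provincial Income Tax: taxable = £15895.00
  £878.26 + 16.83% × (£15895.00 − £7400.00) = £878.26 + 16.83% × £8495.00 = £2307.97
Solidarity Surcharge: 8% × £15895.00 = £1271.60
Total withheld: £2307.97 + £1271.60 = £3579.57
Net pay: £15895.00 − £3579.57 = £12315.43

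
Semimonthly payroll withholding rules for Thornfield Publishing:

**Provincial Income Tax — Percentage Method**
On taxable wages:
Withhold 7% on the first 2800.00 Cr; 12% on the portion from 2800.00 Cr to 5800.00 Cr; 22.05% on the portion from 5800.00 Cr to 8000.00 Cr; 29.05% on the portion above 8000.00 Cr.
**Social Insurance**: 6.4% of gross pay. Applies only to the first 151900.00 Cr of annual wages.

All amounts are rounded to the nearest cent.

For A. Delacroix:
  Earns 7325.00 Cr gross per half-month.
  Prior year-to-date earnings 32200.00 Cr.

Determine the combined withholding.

Provincial Income Tax: taxable = 7325.00 Cr
  556.00 Cr + 22.05% × (7325.00 Cr − 5800.00 Cr) = 556.00 Cr + 22.05% × 1525.00 Cr = 892.26 Cr
Social Insurance: 6.4% × 7325.00 Cr = 468.80 Cr
Total: 892.26 Cr + 468.80 Cr = 1361.06 Cr

1361.06 Cr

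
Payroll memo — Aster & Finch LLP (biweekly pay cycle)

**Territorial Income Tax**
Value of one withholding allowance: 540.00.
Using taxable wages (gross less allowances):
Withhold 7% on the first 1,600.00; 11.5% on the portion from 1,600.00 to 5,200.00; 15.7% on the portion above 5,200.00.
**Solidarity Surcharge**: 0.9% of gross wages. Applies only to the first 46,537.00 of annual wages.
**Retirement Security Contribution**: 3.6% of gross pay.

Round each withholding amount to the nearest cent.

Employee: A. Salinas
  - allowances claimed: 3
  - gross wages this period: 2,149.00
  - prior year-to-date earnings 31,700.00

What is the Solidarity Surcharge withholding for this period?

Solidarity Surcharge: 0.9% × 2,149.00 = 19.34

19.34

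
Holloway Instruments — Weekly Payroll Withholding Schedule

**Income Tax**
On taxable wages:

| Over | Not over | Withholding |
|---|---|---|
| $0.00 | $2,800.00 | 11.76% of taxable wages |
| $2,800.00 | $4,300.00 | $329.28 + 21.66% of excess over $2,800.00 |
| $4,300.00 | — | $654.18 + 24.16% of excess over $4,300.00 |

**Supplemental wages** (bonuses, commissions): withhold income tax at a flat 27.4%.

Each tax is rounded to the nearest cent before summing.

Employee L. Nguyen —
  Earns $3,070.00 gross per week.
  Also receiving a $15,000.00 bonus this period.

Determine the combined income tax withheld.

$4,497.76

Income Tax: taxable = $3,070.00
  $329.28 + 21.66% × ($3,070.00 − $2,800.00) = $329.28 + 21.66% × $270.00 = $387.76
Supplemental (27.4% flat on bonus): 27.4% × $15,000.00 = $4,110.00
Total income tax: $387.76 + $4,110.00 = $4,497.76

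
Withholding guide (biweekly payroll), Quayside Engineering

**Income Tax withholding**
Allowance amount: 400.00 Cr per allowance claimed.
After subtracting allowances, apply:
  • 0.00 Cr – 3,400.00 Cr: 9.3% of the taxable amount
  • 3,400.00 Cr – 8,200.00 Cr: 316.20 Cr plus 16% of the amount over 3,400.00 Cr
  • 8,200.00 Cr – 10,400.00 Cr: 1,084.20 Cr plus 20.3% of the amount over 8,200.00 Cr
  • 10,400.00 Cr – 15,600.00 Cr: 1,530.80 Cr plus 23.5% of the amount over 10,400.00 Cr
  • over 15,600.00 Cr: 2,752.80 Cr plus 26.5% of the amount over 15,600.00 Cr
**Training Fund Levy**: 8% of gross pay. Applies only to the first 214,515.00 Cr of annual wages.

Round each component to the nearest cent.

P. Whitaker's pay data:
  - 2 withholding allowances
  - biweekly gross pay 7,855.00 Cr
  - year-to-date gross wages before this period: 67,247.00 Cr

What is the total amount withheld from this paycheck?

Income Tax: taxable = 7,855.00 Cr − 2×400.00 Cr = 7,055.00 Cr
  316.20 Cr + 16% × (7,055.00 Cr − 3,400.00 Cr) = 316.20 Cr + 16% × 3,655.00 Cr = 901.00 Cr
Training Fund Levy: 8% × 7,855.00 Cr = 628.40 Cr
Total: 901.00 Cr + 628.40 Cr = 1,529.40 Cr

1,529.40 Cr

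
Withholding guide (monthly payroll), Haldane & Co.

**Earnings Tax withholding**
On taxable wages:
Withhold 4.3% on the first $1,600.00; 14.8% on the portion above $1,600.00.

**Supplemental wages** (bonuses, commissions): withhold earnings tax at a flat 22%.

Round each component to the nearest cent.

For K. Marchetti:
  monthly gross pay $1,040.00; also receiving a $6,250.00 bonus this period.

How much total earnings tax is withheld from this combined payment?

$1,419.72

Earnings Tax: taxable = $1,040.00
  4.3% × $1,040.00 = $44.72
Supplemental (22% flat on bonus): 22% × $6,250.00 = $1,375.00
Total earnings tax: $44.72 + $1,375.00 = $1,419.72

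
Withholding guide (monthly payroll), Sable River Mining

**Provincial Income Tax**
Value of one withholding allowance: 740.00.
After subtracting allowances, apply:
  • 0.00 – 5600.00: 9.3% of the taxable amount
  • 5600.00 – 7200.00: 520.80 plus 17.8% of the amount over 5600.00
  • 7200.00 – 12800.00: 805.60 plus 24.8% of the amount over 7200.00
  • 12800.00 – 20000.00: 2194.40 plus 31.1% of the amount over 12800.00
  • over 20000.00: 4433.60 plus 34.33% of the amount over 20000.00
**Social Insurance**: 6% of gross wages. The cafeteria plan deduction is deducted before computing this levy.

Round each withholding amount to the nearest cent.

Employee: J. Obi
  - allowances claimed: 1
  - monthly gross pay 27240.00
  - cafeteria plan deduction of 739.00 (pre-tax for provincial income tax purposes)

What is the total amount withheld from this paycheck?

8001.41

Provincial Income Tax: taxable = 27240.00 − 739.00 − 1×740.00 = 25761.00
  4433.60 + 34.33% × (25761.00 − 20000.00) = 4433.60 + 34.33% × 5761.00 = 6411.35
Social Insurance: 6% × 26501.00 = 1590.06
Total: 6411.35 + 1590.06 = 8001.41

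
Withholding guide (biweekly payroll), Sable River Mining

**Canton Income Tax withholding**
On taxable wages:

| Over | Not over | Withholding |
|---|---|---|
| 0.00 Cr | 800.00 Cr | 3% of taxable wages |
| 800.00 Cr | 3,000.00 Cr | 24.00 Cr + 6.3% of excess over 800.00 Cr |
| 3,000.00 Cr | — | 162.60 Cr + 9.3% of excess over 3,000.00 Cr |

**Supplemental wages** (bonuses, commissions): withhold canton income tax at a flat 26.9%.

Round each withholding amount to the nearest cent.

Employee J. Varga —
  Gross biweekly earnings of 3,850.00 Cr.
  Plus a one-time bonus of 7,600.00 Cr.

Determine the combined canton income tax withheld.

2,286.05 Cr

Canton Income Tax: taxable = 3,850.00 Cr
  162.60 Cr + 9.3% × (3,850.00 Cr − 3,000.00 Cr) = 162.60 Cr + 9.3% × 850.00 Cr = 241.65 Cr
Supplemental (26.9% flat on bonus): 26.9% × 7,600.00 Cr = 2,044.40 Cr
Total canton income tax: 241.65 Cr + 2,044.40 Cr = 2,286.05 Cr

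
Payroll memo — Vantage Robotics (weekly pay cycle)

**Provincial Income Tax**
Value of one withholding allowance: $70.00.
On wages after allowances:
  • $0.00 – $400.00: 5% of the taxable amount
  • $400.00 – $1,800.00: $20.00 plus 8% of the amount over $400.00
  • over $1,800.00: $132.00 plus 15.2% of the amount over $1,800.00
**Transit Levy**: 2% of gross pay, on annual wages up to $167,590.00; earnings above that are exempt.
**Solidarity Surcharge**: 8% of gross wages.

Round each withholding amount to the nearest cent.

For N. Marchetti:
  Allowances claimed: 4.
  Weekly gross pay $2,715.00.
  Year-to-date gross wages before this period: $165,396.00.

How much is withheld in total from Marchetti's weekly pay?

Provincial Income Tax: taxable = $2,715.00 − 4×$70.00 = $2,435.00
  $132.00 + 15.2% × ($2,435.00 − $1,800.00) = $132.00 + 15.2% × $635.00 = $228.52
Transit Levy: cap $167,590.00 − YTD $165,396.00 = $2,194.00 subject; 2% × $2,194.00 = $43.88
Solidarity Surcharge: 8% × $2,715.00 = $217.20
Total: $228.52 + $43.88 + $217.20 = $489.60

$489.60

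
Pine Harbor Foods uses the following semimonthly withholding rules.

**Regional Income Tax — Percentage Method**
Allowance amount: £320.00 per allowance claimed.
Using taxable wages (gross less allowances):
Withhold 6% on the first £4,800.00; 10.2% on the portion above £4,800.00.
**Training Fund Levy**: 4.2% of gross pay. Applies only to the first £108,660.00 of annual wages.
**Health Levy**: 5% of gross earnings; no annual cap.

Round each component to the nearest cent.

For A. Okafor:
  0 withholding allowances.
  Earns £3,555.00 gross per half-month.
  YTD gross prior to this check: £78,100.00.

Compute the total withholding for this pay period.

Regional Income Tax: taxable = £3,555.00
  6% × £3,555.00 = £213.30
Training Fund Levy: 4.2% × £3,555.00 = £149.31
Health Levy: 5% × £3,555.00 = £177.75
Total: £213.30 + £149.31 + £177.75 = £540.36

£540.36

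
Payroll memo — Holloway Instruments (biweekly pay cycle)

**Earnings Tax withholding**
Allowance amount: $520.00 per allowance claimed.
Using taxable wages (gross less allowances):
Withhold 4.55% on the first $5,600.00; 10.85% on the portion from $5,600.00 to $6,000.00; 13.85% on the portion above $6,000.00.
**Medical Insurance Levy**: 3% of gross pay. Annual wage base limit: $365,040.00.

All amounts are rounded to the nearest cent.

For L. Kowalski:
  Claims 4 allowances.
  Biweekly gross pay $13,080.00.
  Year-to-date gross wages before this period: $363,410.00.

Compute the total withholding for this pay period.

$1,039.60

Earnings Tax: taxable = $13,080.00 − 4×$520.00 = $11,000.00
  $298.20 + 13.85% × ($11,000.00 − $6,000.00) = $298.20 + 13.85% × $5,000.00 = $990.70
Medical Insurance Levy: cap $365,040.00 − YTD $363,410.00 = $1,630.00 subject; 3% × $1,630.00 = $48.90
Total: $990.70 + $48.90 = $1,039.60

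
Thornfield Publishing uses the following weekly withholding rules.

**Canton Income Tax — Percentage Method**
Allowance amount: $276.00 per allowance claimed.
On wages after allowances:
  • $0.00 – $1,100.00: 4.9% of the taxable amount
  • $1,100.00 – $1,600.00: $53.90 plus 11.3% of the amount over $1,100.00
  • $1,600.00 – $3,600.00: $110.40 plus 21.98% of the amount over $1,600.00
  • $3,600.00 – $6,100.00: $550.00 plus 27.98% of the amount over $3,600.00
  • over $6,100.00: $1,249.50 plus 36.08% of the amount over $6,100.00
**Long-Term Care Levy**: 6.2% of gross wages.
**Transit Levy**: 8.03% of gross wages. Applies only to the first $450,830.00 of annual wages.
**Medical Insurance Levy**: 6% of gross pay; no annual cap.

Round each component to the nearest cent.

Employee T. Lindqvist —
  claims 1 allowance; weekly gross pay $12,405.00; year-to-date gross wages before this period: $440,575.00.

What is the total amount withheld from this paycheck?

$5,761.65

Canton Income Tax: taxable = $12,405.00 − 1×$276.00 = $12,129.00
  $1,249.50 + 36.08% × ($12,129.00 − $6,100.00) = $1,249.50 + 36.08% × $6,029.00 = $3,424.76
Long-Term Care Levy: 6.2% × $12,405.00 = $769.11
Transit Levy: cap $450,830.00 − YTD $440,575.00 = $10,255.00 subject; 8.03% × $10,255.00 = $823.48
Medical Insurance Levy: 6% × $12,405.00 = $744.30
Total: $3,424.76 + $769.11 + $823.48 + $744.30 = $5,761.65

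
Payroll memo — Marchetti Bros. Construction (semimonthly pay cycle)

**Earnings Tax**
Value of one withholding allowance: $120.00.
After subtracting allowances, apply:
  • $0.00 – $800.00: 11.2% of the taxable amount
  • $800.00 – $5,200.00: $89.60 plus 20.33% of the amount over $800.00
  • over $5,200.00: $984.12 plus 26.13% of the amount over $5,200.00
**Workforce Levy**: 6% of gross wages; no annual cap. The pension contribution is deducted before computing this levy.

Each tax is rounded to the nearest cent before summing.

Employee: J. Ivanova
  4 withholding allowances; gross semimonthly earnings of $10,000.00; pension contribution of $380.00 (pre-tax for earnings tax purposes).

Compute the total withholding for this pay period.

Earnings Tax: taxable = $10,000.00 − $380.00 − 4×$120.00 = $9,140.00
  $984.12 + 26.13% × ($9,140.00 − $5,200.00) = $984.12 + 26.13% × $3,940.00 = $2,013.64
Workforce Levy: 6% × $9,620.00 = $577.20
Total: $2,013.64 + $577.20 = $2,590.84

$2,590.84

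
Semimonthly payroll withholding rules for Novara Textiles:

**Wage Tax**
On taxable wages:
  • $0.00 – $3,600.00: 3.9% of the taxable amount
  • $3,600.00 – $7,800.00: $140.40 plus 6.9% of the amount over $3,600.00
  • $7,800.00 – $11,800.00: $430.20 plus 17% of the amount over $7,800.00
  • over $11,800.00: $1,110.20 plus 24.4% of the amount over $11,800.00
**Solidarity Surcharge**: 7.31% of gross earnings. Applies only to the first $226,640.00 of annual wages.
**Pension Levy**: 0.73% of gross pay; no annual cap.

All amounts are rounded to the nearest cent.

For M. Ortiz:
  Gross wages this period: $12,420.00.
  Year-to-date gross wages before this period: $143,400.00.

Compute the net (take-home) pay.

Wage Tax: taxable = $12,420.00
  $1,110.20 + 24.4% × ($12,420.00 − $11,800.00) = $1,110.20 + 24.4% × $620.00 = $1,261.48
Solidarity Surcharge: 7.31% × $12,420.00 = $907.90
Pension Levy: 0.73% × $12,420.00 = $90.67
Total withheld: $1,261.48 + $907.90 + $90.67 = $2,260.05
Net pay: $12,420.00 − $2,260.05 = $10,159.95

$10,159.95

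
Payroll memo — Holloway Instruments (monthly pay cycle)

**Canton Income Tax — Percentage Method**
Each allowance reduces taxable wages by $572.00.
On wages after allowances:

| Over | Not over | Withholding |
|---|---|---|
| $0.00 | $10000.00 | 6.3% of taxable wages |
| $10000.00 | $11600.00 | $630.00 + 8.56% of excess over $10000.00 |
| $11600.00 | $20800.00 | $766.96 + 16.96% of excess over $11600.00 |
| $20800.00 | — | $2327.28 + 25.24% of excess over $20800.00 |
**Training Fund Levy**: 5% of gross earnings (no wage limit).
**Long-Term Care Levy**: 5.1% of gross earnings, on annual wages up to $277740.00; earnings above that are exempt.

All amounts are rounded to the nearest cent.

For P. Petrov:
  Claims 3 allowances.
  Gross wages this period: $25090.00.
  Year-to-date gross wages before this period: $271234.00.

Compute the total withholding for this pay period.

Canton Income Tax: taxable = $25090.00 − 3×$572.00 = $23374.00
  $2327.28 + 25.24% × ($23374.00 − $20800.00) = $2327.28 + 25.24% × $2574.00 = $2976.96
Training Fund Levy: 5% × $25090.00 = $1254.50
Long-Term Care Levy: cap $277740.00 − YTD $271234.00 = $6506.00 subject; 5.1% × $6506.00 = $331.81
Total: $2976.96 + $1254.50 + $331.81 = $4563.27

$4563.27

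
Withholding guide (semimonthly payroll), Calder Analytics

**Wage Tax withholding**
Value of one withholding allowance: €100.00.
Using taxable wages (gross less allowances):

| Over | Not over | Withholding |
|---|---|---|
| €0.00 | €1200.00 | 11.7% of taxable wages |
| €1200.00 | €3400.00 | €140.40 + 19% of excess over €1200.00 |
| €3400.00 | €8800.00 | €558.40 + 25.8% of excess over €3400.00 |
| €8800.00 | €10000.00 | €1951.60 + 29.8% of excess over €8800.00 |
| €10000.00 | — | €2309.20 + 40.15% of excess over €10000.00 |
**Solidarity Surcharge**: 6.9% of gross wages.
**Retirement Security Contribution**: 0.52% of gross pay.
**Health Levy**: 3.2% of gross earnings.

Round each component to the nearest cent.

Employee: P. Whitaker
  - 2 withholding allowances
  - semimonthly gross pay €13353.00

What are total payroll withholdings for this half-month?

Wage Tax: taxable = €13353.00 − 2×€100.00 = €13153.00
  €2309.20 + 40.15% × (€13153.00 − €10000.00) = €2309.20 + 40.15% × €3153.00 = €3575.13
Solidarity Surcharge: 6.9% × €13353.00 = €921.36
Retirement Security Contribution: 0.52% × €13353.00 = €69.44
Health Levy: 3.2% × €13353.00 = €427.30
Total: €3575.13 + €921.36 + €69.44 + €427.30 = €4993.23

€4993.23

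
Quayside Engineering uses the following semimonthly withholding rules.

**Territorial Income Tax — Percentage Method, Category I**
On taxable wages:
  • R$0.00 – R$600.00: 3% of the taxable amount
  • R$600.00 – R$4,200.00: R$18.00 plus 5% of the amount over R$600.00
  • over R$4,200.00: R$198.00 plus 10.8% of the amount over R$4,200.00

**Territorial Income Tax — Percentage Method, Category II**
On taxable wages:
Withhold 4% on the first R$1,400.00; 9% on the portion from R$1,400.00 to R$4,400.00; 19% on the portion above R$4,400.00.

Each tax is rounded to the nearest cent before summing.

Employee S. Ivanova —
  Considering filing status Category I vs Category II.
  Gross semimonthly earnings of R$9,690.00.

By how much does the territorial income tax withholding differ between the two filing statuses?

Territorial Income Tax (Category I): taxable = R$9,690.00
  R$198.00 + 10.8% × (R$9,690.00 − R$4,200.00) = R$198.00 + 10.8% × R$5,490.00 = R$790.92
Territorial Income Tax (Category II): taxable = R$9,690.00
  R$326.00 + 19% × (R$9,690.00 − R$4,400.00) = R$326.00 + 19% × R$5,290.00 = R$1,331.10
Difference: |R$790.92 − R$1,331.10| = R$540.18 (higher under Category II)

R$540.18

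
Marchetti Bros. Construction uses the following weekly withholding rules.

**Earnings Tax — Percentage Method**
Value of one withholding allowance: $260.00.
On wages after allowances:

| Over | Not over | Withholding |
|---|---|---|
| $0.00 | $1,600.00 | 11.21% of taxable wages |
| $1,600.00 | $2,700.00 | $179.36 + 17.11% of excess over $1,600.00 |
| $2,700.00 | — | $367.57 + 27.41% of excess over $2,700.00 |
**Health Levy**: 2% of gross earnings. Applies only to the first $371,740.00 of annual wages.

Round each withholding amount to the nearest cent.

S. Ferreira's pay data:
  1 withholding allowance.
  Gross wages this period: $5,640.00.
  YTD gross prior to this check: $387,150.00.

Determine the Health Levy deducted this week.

$0.00

Health Levy: YTD $387,150.00 ≥ cap $371,740.00 → $0.00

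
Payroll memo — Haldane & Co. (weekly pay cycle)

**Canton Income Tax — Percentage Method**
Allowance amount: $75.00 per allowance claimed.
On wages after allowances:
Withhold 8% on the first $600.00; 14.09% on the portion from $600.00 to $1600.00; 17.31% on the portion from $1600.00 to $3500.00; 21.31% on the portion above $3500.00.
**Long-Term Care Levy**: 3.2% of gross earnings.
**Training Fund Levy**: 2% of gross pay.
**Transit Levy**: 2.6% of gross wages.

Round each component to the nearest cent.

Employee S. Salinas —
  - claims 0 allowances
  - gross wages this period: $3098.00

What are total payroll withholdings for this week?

Canton Income Tax: taxable = $3098.00
  $188.90 + 17.31% × ($3098.00 − $1600.00) = $188.90 + 17.31% × $1498.00 = $448.20
Long-Term Care Levy: 3.2% × $3098.00 = $99.14
Training Fund Levy: 2% × $3098.00 = $61.96
Transit Levy: 2.6% × $3098.00 = $80.55
Total: $448.20 + $99.14 + $61.96 + $80.55 = $689.85

$689.85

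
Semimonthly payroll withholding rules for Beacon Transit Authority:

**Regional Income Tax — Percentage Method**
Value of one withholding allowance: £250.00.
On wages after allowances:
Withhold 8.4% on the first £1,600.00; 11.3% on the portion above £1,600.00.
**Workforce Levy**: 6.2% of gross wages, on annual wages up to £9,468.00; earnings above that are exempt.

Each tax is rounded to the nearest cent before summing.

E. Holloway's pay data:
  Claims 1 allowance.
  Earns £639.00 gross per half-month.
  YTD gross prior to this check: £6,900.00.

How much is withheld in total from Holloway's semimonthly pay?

Regional Income Tax: taxable = £639.00 − 1×£250.00 = £389.00
  8.4% × £389.00 = £32.68
Workforce Levy: 6.2% × £639.00 = £39.62
Total: £32.68 + £39.62 = £72.30

£72.30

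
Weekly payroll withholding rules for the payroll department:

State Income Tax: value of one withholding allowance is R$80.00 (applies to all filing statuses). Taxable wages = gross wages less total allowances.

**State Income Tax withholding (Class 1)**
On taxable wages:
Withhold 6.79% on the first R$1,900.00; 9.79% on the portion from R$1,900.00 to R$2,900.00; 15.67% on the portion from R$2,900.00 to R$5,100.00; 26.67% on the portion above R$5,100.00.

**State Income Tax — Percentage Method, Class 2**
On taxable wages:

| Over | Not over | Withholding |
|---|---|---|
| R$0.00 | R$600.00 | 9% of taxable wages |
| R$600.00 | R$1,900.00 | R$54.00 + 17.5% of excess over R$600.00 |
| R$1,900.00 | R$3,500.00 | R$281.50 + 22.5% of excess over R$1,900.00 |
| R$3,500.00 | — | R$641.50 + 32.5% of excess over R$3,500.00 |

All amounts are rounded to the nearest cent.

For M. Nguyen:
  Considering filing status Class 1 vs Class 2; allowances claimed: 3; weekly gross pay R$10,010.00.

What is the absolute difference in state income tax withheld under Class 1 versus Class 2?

State Income Tax (Class 1): taxable = R$10,010.00 − 3×R$80.00 = R$9,770.00
  R$571.65 + 26.67% × (R$9,770.00 − R$5,100.00) = R$571.65 + 26.67% × R$4,670.00 = R$1,817.14
State Income Tax (Class 2): taxable = R$10,010.00 − 3×R$80.00 = R$9,770.00
  R$641.50 + 32.5% × (R$9,770.00 − R$3,500.00) = R$641.50 + 32.5% × R$6,270.00 = R$2,679.25
Difference: |R$1,817.14 − R$2,679.25| = R$862.11 (higher under Class 2)

R$862.11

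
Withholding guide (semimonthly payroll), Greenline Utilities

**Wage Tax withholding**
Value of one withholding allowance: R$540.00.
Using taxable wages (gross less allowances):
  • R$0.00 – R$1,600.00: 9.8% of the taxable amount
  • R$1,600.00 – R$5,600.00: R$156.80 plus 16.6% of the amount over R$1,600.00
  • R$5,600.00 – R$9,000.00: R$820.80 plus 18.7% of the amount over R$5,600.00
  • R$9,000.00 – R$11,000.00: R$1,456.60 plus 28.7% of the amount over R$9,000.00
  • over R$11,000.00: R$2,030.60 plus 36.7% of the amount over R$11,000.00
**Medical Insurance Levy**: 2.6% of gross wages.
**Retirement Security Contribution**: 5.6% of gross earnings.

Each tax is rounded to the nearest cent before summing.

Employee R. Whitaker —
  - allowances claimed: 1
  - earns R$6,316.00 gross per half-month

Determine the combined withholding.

Wage Tax: taxable = R$6,316.00 − 1×R$540.00 = R$5,776.00
  R$820.80 + 18.7% × (R$5,776.00 − R$5,600.00) = R$820.80 + 18.7% × R$176.00 = R$853.71
Medical Insurance Levy: 2.6% × R$6,316.00 = R$164.22
Retirement Security Contribution: 5.6% × R$6,316.00 = R$353.70
Total: R$853.71 + R$164.22 + R$353.70 = R$1,371.63

R$1,371.63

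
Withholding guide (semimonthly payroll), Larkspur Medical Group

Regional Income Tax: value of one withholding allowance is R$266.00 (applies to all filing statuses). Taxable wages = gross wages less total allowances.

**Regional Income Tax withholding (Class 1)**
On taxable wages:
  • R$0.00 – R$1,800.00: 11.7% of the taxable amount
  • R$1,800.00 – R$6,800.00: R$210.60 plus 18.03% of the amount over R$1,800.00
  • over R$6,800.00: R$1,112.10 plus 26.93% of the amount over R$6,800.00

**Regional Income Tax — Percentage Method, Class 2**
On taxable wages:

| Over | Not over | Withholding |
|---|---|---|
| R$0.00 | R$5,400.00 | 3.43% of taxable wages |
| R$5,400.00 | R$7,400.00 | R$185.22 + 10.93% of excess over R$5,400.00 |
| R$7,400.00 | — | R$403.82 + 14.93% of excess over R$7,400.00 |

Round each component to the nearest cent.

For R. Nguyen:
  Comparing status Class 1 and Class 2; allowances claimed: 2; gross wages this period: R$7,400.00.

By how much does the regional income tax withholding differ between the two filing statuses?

Regional Income Tax (Class 1): taxable = R$7,400.00 − 2×R$266.00 = R$6,868.00
  R$1,112.10 + 26.93% × (R$6,868.00 − R$6,800.00) = R$1,112.10 + 26.93% × R$68.00 = R$1,130.41
Regional Income Tax (Class 2): taxable = R$7,400.00 − 2×R$266.00 = R$6,868.00
  R$185.22 + 10.93% × (R$6,868.00 − R$5,400.00) = R$185.22 + 10.93% × R$1,468.00 = R$345.67
Difference: |R$1,130.41 − R$345.67| = R$784.74 (higher under Class 1)

R$784.74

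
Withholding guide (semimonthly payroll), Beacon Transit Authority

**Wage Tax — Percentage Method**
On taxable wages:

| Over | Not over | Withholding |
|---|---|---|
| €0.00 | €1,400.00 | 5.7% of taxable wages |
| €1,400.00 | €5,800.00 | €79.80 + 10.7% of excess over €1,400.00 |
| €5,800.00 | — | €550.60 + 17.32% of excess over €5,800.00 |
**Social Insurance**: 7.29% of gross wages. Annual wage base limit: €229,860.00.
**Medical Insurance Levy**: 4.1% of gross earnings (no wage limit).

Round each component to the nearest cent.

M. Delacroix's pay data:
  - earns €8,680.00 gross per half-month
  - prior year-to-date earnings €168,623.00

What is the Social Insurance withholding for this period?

Social Insurance: 7.29% × €8,680.00 = €632.77

€632.77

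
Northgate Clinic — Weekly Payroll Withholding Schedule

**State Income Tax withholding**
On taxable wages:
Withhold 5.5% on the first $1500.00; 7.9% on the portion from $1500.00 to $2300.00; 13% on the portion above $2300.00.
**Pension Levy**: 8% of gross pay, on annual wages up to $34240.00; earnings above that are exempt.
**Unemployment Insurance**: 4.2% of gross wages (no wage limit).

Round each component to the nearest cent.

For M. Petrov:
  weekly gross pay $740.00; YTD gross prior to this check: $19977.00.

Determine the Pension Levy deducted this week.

$59.20

Pension Levy: 8% × $740.00 = $59.20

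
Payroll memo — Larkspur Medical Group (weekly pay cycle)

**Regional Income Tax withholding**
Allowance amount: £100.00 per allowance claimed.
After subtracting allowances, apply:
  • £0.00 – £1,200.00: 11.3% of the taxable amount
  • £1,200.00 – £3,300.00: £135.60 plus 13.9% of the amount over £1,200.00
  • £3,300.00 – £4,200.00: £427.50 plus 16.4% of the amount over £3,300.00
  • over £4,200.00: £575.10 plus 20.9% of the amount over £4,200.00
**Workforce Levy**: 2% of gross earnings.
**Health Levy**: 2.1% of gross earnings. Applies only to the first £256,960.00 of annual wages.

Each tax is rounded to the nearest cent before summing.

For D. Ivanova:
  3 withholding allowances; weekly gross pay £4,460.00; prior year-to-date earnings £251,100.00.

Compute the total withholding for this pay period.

£751.40

Regional Income Tax: taxable = £4,460.00 − 3×£100.00 = £4,160.00
  £427.50 + 16.4% × (£4,160.00 − £3,300.00) = £427.50 + 16.4% × £860.00 = £568.54
Workforce Levy: 2% × £4,460.00 = £89.20
Health Levy: 2.1% × £4,460.00 = £93.66
Total: £568.54 + £89.20 + £93.66 = £751.40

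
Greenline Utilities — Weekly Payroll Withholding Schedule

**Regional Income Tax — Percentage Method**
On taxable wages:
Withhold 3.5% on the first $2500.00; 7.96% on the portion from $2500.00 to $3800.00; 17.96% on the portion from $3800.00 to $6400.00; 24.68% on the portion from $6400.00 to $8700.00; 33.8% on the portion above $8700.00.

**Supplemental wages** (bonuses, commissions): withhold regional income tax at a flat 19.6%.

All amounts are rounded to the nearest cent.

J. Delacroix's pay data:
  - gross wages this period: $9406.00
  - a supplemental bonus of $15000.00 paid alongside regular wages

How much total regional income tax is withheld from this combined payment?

$4404.21

Regional Income Tax: taxable = $9406.00
  $1225.58 + 33.8% × ($9406.00 − $8700.00) = $1225.58 + 33.8% × $706.00 = $1464.21
Supplemental (19.6% flat on bonus): 19.6% × $15000.00 = $2940.00
Total regional income tax: $1464.21 + $2940.00 = $4404.21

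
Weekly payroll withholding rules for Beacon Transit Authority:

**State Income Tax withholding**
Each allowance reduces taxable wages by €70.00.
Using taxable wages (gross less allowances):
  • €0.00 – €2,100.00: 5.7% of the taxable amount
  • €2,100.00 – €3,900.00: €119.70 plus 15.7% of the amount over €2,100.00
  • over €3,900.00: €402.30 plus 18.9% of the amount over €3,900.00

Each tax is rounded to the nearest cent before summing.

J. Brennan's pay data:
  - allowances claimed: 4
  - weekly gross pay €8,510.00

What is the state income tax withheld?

State Income Tax: taxable = €8,510.00 − 4×€70.00 = €8,230.00
  €402.30 + 18.9% × (€8,230.00 − €3,900.00) = €402.30 + 18.9% × €4,330.00 = €1,220.67

€1,220.67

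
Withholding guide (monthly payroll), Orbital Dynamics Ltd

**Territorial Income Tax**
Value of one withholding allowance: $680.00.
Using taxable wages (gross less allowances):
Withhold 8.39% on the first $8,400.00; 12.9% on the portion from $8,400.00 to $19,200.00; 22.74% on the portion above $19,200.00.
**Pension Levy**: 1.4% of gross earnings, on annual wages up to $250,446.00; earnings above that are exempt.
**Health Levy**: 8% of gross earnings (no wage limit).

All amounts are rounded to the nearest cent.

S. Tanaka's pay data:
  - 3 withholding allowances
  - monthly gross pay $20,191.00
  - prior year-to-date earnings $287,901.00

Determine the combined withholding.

Territorial Income Tax: taxable = $20,191.00 − 3×$680.00 = $18,151.00
  $704.76 + 12.9% × ($18,151.00 − $8,400.00) = $704.76 + 12.9% × $9,751.00 = $1,962.64
Pension Levy: YTD $287,901.00 ≥ cap $250,446.00 → $0.00
Health Levy: 8% × $20,191.00 = $1,615.28
Total: $1,962.64 + $0.00 + $1,615.28 = $3,577.92

$3,577.92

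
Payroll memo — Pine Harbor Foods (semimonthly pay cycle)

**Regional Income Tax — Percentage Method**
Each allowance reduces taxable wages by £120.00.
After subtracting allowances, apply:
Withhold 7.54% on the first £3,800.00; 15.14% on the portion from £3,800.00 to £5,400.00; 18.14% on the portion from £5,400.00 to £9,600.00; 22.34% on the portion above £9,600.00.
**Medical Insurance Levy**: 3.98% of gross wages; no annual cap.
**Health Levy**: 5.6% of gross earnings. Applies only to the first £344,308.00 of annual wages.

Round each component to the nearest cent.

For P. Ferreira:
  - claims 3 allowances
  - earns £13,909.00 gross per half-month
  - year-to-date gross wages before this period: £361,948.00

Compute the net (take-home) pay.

Regional Income Tax: taxable = £13,909.00 − 3×£120.00 = £13,549.00
  £1,290.64 + 22.34% × (£13,549.00 − £9,600.00) = £1,290.64 + 22.34% × £3,949.00 = £2,172.85
Medical Insurance Levy: 3.98% × £13,909.00 = £553.58
Health Levy: YTD £361,948.00 ≥ cap £344,308.00 → £0.00
Total withheld: £2,172.85 + £553.58 + £0.00 = £2,726.43
Net pay: £13,909.00 − £2,726.43 = £11,182.57

£11,182.57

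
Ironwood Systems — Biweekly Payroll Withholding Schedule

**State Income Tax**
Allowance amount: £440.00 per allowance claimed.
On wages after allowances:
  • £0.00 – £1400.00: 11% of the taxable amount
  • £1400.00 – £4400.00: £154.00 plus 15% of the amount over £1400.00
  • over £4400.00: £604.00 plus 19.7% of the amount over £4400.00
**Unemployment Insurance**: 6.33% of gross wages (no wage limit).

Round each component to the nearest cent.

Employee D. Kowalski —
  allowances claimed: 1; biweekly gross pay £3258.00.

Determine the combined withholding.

£572.93

State Income Tax: taxable = £3258.00 − 1×£440.00 = £2818.00
  £154.00 + 15% × (£2818.00 − £1400.00) = £154.00 + 15% × £1418.00 = £366.70
Unemployment Insurance: 6.33% × £3258.00 = £206.23
Total: £366.70 + £206.23 = £572.93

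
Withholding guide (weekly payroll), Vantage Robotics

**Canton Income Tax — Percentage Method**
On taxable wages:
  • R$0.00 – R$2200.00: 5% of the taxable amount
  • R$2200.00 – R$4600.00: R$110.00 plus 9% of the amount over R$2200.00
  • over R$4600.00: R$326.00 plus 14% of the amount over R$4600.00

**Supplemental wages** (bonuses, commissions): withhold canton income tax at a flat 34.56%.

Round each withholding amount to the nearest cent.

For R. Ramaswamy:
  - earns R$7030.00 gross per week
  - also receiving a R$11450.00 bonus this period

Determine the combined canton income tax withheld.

R$4623.32

Canton Income Tax: taxable = R$7030.00
  R$326.00 + 14% × (R$7030.00 − R$4600.00) = R$326.00 + 14% × R$2430.00 = R$666.20
Supplemental (34.56% flat on bonus): 34.56% × R$11450.00 = R$3957.12
Total canton income tax: R$666.20 + R$3957.12 = R$4623.32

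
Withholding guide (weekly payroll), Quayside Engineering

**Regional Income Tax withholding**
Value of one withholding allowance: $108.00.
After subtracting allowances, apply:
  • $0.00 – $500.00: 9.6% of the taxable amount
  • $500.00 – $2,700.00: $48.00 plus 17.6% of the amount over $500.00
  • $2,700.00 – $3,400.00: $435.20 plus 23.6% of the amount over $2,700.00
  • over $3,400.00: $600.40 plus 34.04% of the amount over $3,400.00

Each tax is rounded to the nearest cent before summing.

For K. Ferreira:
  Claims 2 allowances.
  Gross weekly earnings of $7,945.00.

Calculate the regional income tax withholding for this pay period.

$2,073.99

Regional Income Tax: taxable = $7,945.00 − 2×$108.00 = $7,729.00
  $600.40 + 34.04% × ($7,729.00 − $3,400.00) = $600.40 + 34.04% × $4,329.00 = $2,073.99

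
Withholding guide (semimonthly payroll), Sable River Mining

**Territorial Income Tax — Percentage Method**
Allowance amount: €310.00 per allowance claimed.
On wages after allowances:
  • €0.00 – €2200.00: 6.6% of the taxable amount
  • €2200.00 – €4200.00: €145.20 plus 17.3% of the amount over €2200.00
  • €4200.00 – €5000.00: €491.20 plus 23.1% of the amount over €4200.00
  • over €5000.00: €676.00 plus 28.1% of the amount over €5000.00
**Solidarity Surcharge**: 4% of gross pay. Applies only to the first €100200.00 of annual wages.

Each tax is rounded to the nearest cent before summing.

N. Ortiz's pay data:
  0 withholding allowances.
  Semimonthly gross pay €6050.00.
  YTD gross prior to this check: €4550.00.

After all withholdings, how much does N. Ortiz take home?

€4836.95

Territorial Income Tax: taxable = €6050.00
  €676.00 + 28.1% × (€6050.00 − €5000.00) = €676.00 + 28.1% × €1050.00 = €971.05
Solidarity Surcharge: 4% × €6050.00 = €242.00
Total withheld: €971.05 + €242.00 = €1213.05
Net pay: €6050.00 − €1213.05 = €4836.95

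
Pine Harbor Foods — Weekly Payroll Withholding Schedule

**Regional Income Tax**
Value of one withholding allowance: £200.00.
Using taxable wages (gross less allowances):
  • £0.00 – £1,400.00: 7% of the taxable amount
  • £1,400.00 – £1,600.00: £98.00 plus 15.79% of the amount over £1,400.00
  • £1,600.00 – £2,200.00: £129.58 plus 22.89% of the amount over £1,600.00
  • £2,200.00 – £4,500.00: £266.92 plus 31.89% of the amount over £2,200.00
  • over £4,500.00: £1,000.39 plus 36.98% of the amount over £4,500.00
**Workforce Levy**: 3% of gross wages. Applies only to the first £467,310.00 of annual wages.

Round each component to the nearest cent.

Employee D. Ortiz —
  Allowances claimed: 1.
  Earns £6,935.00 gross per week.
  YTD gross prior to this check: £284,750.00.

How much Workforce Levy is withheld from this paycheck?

£208.05

Workforce Levy: 3% × £6,935.00 = £208.05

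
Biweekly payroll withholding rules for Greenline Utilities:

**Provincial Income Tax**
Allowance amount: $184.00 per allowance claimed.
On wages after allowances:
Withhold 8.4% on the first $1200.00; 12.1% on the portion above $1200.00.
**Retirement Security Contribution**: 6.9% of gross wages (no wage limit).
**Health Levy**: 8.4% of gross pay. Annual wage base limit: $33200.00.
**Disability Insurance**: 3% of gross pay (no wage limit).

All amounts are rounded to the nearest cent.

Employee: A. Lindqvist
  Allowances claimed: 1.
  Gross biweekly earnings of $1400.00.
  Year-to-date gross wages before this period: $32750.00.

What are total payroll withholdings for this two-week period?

Provincial Income Tax: taxable = $1400.00 − 1×$184.00 = $1216.00
  $100.80 + 12.1% × ($1216.00 − $1200.00) = $100.80 + 12.1% × $16.00 = $102.74
Retirement Security Contribution: 6.9% × $1400.00 = $96.60
Health Levy: cap $33200.00 − YTD $32750.00 = $450.00 subject; 8.4% × $450.00 = $37.80
Disability Insurance: 3% × $1400.00 = $42.00
Total: $102.74 + $96.60 + $37.80 + $42.00 = $279.14

$279.14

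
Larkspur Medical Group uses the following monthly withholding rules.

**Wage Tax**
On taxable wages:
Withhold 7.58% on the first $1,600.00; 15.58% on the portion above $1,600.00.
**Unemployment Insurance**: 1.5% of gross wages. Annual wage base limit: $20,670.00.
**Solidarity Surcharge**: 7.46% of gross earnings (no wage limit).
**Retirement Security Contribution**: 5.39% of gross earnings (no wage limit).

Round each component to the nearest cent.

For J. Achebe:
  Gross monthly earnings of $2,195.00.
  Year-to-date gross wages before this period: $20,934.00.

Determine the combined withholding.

$496.04

Wage Tax: taxable = $2,195.00
  $121.28 + 15.58% × ($2,195.00 − $1,600.00) = $121.28 + 15.58% × $595.00 = $213.98
Unemployment Insurance: YTD $20,934.00 ≥ cap $20,670.00 → $0.00
Solidarity Surcharge: 7.46% × $2,195.00 = $163.75
Retirement Security Contribution: 5.39% × $2,195.00 = $118.31
Total: $213.98 + $0.00 + $163.75 + $118.31 = $496.04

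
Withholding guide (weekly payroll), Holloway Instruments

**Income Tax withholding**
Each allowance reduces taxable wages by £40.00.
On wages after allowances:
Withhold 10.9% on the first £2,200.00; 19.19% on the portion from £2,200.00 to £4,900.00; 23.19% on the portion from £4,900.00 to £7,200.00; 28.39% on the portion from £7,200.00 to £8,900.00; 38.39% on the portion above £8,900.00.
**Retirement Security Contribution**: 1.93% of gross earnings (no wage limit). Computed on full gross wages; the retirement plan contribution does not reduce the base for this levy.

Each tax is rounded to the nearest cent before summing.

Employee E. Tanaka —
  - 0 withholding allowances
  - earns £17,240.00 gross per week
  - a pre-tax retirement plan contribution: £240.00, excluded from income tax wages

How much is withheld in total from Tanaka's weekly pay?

Income Tax: taxable = £17,240.00 − £240.00 = £17,000.00
  £1,773.93 + 38.39% × (£17,000.00 − £8,900.00) = £1,773.93 + 38.39% × £8,100.00 = £4,883.52
Retirement Security Contribution: 1.93% × £17,240.00 = £332.73
Total: £4,883.52 + £332.73 = £5,216.25

£5,216.25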